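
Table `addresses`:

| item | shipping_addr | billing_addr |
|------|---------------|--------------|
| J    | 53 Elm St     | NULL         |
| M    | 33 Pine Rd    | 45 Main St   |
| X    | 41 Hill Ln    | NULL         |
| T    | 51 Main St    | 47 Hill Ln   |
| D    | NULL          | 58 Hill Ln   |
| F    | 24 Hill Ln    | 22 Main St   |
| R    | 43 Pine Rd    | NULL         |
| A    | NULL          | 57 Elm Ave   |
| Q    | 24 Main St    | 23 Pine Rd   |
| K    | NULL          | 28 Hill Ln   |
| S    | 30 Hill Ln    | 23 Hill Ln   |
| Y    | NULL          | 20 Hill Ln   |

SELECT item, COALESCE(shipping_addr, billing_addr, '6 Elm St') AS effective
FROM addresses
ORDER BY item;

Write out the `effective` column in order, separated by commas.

item=A: shipping_addr=NULL, billing_addr=57 Elm Ave → 57 Elm Ave
item=D: shipping_addr=NULL, billing_addr=58 Hill Ln → 58 Hill Ln
item=F: shipping_addr=24 Hill Ln → 24 Hill Ln
item=J: shipping_addr=53 Elm St → 53 Elm St
item=K: shipping_addr=NULL, billing_addr=28 Hill Ln → 28 Hill Ln
item=M: shipping_addr=33 Pine Rd → 33 Pine Rd
item=Q: shipping_addr=24 Main St → 24 Main St
item=R: shipping_addr=43 Pine Rd → 43 Pine Rd
item=S: shipping_addr=30 Hill Ln → 30 Hill Ln
item=T: shipping_addr=51 Main St → 51 Main St
item=X: shipping_addr=41 Hill Ln → 41 Hill Ln
item=Y: shipping_addr=NULL, billing_addr=20 Hill Ln → 20 Hill Ln

57 Elm Ave, 58 Hill Ln, 24 Hill Ln, 53 Elm St, 28 Hill Ln, 33 Pine Rd, 24 Main St, 43 Pine Rd, 30 Hill Ln, 51 Main St, 41 Hill Ln, 20 Hill Ln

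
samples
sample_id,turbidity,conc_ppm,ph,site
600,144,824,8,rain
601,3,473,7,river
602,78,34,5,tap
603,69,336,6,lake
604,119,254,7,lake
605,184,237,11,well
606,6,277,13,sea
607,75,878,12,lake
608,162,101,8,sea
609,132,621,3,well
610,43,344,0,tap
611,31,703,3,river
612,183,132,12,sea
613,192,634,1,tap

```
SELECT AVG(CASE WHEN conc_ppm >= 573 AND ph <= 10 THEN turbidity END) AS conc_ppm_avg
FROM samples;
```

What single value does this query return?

124.75

sample_id=600: ✓ → 144
sample_id=601: ✗
sample_id=602: ✗
sample_id=603: ✗
sample_id=604: ✗
sample_id=605: ✗
sample_id=606: ✗
sample_id=607: ✗
sample_id=608: ✗
sample_id=609: ✓ → 132
sample_id=610: ✗
sample_id=611: ✓ → 31
sample_id=612: ✗
sample_id=613: ✓ → 192
conc_ppm_avg = (144 + 132 + 31 + 192) / 4 = 124.75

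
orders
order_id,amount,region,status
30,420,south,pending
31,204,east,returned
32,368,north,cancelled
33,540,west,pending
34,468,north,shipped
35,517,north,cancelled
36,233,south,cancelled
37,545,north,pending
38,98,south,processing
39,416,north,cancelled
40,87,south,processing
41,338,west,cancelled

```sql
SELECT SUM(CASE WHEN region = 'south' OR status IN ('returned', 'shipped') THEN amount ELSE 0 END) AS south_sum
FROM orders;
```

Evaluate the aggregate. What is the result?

1510

order_id=30: ✓ → 420
order_id=31: ✓ → 204
order_id=32: ✗
order_id=33: ✗
order_id=34: ✓ → 468
order_id=35: ✗
order_id=36: ✓ → 233
order_id=37: ✗
order_id=38: ✓ → 98
order_id=39: ✗
order_id=40: ✓ → 87
order_id=41: ✗
south_sum = 420 + 204 + 468 + 233 + 98 + 87 = 1510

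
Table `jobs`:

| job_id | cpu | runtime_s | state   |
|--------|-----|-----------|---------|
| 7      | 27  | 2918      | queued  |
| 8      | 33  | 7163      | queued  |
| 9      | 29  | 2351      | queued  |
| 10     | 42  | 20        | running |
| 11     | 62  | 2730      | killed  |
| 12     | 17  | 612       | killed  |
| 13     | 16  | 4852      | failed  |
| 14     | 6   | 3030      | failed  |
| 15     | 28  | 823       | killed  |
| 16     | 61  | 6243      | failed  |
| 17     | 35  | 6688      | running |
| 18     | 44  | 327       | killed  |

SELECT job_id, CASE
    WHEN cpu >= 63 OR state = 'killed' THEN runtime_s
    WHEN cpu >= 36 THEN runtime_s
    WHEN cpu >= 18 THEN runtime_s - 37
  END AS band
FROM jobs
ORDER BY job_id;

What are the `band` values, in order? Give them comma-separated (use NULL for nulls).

2881, 7126, 2314, 20, 2730, 612, NULL, NULL, 823, 6243, 6651, 327

job_id=7: cpu >= 18 → 2881
job_id=8: cpu >= 18 → 7126
job_id=9: cpu >= 18 → 2314
job_id=10: cpu >= 36 → 20
job_id=11: cpu >= 63 OR state = 'killed' → 2730
job_id=12: cpu >= 63 OR state = 'killed' → 612
job_id=13: (no match → NULL) → NULL
job_id=14: (no match → NULL) → NULL
job_id=15: cpu >= 63 OR state = 'killed' → 823
job_id=16: cpu >= 36 → 6243
job_id=17: cpu >= 18 → 6651
job_id=18: cpu >= 63 OR state = 'killed' → 327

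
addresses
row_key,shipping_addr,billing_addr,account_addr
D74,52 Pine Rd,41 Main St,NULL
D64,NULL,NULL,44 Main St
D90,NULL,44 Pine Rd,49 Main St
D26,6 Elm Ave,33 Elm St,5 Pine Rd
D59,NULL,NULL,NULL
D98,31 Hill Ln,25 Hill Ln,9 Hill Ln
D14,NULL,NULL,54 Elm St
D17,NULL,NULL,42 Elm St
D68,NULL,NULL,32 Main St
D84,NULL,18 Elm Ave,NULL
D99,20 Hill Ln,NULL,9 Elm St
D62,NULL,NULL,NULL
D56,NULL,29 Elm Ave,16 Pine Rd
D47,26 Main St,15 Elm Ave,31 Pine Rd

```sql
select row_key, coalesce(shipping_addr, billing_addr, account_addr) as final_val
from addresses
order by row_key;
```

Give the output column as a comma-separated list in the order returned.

row_key=D14: shipping_addr=NULL, billing_addr=NULL, account_addr=54 Elm St → 54 Elm St
row_key=D17: shipping_addr=NULL, billing_addr=NULL, account_addr=42 Elm St → 42 Elm St
row_key=D26: shipping_addr=6 Elm Ave → 6 Elm Ave
row_key=D47: shipping_addr=26 Main St → 26 Main St
row_key=D56: shipping_addr=NULL, billing_addr=29 Elm Ave → 29 Elm Ave
row_key=D59: shipping_addr=NULL, billing_addr=NULL, account_addr=NULL (all NULL) → NULL
row_key=D62: shipping_addr=NULL, billing_addr=NULL, account_addr=NULL (all NULL) → NULL
row_key=D64: shipping_addr=NULL, billing_addr=NULL, account_addr=44 Main St → 44 Main St
row_key=D68: shipping_addr=NULL, billing_addr=NULL, account_addr=32 Main St → 32 Main St
row_key=D74: shipping_addr=52 Pine Rd → 52 Pine Rd
row_key=D84: shipping_addr=NULL, billing_addr=18 Elm Ave → 18 Elm Ave
row_key=D90: shipping_addr=NULL, billing_addr=44 Pine Rd → 44 Pine Rd
row_key=D98: shipping_addr=31 Hill Ln → 31 Hill Ln
row_key=D99: shipping_addr=20 Hill Ln → 20 Hill Ln

54 Elm St, 42 Elm St, 6 Elm Ave, 26 Main St, 29 Elm Ave, NULL, NULL, 44 Main St, 32 Main St, 52 Pine Rd, 18 Elm Ave, 44 Pine Rd, 31 Hill Ln, 20 Hill Ln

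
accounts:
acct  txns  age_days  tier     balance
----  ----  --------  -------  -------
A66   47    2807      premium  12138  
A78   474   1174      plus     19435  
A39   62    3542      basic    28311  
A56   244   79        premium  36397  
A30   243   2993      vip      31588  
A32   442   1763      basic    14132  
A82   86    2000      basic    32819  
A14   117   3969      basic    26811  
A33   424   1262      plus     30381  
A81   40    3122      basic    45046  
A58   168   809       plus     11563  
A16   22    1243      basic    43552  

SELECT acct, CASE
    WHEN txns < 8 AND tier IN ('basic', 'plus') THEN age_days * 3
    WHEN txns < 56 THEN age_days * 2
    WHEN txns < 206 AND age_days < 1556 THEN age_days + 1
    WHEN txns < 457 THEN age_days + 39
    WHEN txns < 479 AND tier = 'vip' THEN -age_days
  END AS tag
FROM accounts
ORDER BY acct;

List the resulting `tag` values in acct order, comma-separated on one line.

4008, 2486, 3032, 1802, 1301, 3581, 118, 810, 5614, NULL, 6244, 2039

acct=A14: txns < 457 → 4008
acct=A16: txns < 56 → 2486
acct=A30: txns < 457 → 3032
acct=A32: txns < 457 → 1802
acct=A33: txns < 457 → 1301
acct=A39: txns < 457 → 3581
acct=A56: txns < 457 → 118
acct=A58: txns < 206 AND age_days < 1556 → 810
acct=A66: txns < 56 → 5614
acct=A78: (no match → NULL) → NULL
acct=A81: txns < 56 → 6244
acct=A82: txns < 457 → 2039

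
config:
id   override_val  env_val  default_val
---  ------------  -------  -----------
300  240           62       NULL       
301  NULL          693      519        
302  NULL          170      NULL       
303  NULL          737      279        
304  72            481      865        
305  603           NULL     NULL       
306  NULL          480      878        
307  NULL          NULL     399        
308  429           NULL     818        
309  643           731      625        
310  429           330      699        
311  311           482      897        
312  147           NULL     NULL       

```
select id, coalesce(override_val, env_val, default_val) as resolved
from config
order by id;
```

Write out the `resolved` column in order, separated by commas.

id=300: override_val=240 → 240
id=301: override_val=NULL, env_val=693 → 693
id=302: override_val=NULL, env_val=170 → 170
id=303: override_val=NULL, env_val=737 → 737
id=304: override_val=72 → 72
id=305: override_val=603 → 603
id=306: override_val=NULL, env_val=480 → 480
id=307: override_val=NULL, env_val=NULL, default_val=399 → 399
id=308: override_val=429 → 429
id=309: override_val=643 → 643
id=310: override_val=429 → 429
id=311: override_val=311 → 311
id=312: override_val=147 → 147

240, 693, 170, 737, 72, 603, 480, 399, 429, 643, 429, 311, 147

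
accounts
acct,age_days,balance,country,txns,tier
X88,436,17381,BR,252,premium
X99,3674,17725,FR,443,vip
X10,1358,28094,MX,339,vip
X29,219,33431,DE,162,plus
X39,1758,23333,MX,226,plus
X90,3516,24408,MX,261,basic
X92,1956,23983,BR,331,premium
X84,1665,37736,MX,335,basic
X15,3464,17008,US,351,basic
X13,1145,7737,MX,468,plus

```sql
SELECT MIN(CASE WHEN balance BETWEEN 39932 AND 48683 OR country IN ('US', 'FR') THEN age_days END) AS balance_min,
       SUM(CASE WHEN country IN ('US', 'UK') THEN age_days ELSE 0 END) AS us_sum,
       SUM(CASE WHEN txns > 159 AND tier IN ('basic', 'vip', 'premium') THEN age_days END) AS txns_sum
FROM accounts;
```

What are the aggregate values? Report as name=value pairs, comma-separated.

balance_min=3464, us_sum=3464, txns_sum=16069

[balance_min: balance BETWEEN 39932 AND 48683 OR country IN ('US', 'FR')]
acct=X88: ✗
acct=X99: ✓ → 3674
acct=X10: ✗
acct=X29: ✗
acct=X39: ✗
acct=X90: ✗
acct=X92: ✗
acct=X84: ✗
acct=X15: ✓ → 3464
acct=X13: ✗
balance_min = MIN(3674, 3464) = 3464
—
[us_sum: country IN ('US', 'UK')]
acct=X88: ✗
acct=X99: ✗
acct=X10: ✗
acct=X29: ✗
acct=X39: ✗
acct=X90: ✗
acct=X92: ✗
acct=X84: ✗
acct=X15: ✓ → 3464
acct=X13: ✗
us_sum = 3464
—
[txns_sum: txns > 159 AND tier IN ('basic', 'vip', 'premium')]
acct=X88: ✓ → 436
acct=X99: ✓ → 3674
acct=X10: ✓ → 1358
acct=X29: ✗
acct=X39: ✗
acct=X90: ✓ → 3516
acct=X92: ✓ → 1956
acct=X84: ✓ → 1665
acct=X15: ✓ → 3464
acct=X13: ✗
txns_sum = 436 + 3674 + 1358 + 3516 + 1956 + 1665 + 3464 = 16069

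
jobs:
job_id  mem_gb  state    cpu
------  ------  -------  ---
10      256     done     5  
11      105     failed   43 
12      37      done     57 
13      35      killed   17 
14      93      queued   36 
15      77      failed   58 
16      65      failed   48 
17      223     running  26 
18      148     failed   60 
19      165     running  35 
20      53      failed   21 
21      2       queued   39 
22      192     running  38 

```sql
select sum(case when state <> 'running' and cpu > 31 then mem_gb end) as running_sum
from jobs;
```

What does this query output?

job_id=10: ✗
job_id=11: ✓ → 105
job_id=12: ✓ → 37
job_id=13: ✗
job_id=14: ✓ → 93
job_id=15: ✓ → 77
job_id=16: ✓ → 65
job_id=17: ✗
job_id=18: ✓ → 148
job_id=19: ✗
job_id=20: ✗
job_id=21: ✓ → 2
job_id=22: ✗
running_sum = 105 + 37 + 93 + 77 + 65 + 148 + 2 = 527

527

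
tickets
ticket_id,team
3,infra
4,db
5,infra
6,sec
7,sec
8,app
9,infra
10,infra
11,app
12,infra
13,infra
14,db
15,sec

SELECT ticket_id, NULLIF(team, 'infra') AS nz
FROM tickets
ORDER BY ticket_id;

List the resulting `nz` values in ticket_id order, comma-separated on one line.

ticket_id=3: team=infra vs infra: equal → NULL
ticket_id=4: team=db vs infra: differ → db
ticket_id=5: team=infra vs infra: equal → NULL
ticket_id=6: team=sec vs infra: differ → sec
ticket_id=7: team=sec vs infra: differ → sec
ticket_id=8: team=app vs infra: differ → app
ticket_id=9: team=infra vs infra: equal → NULL
ticket_id=10: team=infra vs infra: equal → NULL
ticket_id=11: team=app vs infra: differ → app
ticket_id=12: team=infra vs infra: equal → NULL
ticket_id=13: team=infra vs infra: equal → NULL
ticket_id=14: team=db vs infra: differ → db
ticket_id=15: team=sec vs infra: differ → sec

NULL, db, NULL, sec, sec, app, NULL, NULL, app, NULL, NULL, db, sec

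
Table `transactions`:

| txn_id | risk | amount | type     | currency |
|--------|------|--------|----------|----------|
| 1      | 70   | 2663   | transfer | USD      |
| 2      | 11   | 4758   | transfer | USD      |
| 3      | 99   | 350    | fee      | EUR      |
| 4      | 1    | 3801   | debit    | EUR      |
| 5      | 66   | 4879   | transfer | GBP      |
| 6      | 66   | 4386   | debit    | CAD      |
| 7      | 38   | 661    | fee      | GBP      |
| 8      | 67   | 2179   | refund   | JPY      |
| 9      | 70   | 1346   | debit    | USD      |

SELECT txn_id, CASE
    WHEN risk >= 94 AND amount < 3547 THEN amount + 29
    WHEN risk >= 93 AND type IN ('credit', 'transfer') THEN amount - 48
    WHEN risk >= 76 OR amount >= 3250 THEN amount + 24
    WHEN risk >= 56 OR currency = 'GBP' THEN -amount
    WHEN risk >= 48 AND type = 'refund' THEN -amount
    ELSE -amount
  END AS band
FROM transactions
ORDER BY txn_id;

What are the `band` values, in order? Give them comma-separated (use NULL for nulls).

-2663, 4782, 379, 3825, 4903, 4410, -661, -2179, -1346

txn_id=1: risk >= 56 OR currency = 'GBP' → -2663
txn_id=2: risk >= 76 OR amount >= 3250 → 4782
txn_id=3: risk >= 94 AND amount < 3547 → 379
txn_id=4: risk >= 76 OR amount >= 3250 → 3825
txn_id=5: risk >= 76 OR amount >= 3250 → 4903
txn_id=6: risk >= 76 OR amount >= 3250 → 4410
txn_id=7: risk >= 56 OR currency = 'GBP' → -661
txn_id=8: risk >= 56 OR currency = 'GBP' → -2179
txn_id=9: risk >= 56 OR currency = 'GBP' → -1346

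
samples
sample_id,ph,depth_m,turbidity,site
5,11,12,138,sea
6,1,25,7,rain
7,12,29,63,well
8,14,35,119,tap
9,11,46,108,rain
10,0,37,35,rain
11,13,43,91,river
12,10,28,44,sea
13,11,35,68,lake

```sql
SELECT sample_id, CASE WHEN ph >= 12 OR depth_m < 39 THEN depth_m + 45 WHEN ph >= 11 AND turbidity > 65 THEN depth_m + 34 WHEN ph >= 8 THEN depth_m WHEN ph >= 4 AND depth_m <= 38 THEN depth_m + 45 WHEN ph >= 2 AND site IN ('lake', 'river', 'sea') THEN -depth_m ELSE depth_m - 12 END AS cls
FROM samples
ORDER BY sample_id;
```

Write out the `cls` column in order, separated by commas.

sample_id=5: ph >= 12 OR depth_m < 39 → 57
sample_id=6: ph >= 12 OR depth_m < 39 → 70
sample_id=7: ph >= 12 OR depth_m < 39 → 74
sample_id=8: ph >= 12 OR depth_m < 39 → 80
sample_id=9: ph >= 11 AND turbidity > 65 → 80
sample_id=10: ph >= 12 OR depth_m < 39 → 82
sample_id=11: ph >= 12 OR depth_m < 39 → 88
sample_id=12: ph >= 12 OR depth_m < 39 → 73
sample_id=13: ph >= 12 OR depth_m < 39 → 80

57, 70, 74, 80, 80, 82, 88, 73, 80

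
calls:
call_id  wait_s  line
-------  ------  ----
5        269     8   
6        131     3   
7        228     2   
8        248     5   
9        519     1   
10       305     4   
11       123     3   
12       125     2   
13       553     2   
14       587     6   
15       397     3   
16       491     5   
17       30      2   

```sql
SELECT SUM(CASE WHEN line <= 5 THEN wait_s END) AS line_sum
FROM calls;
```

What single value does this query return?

3150

call_id=5: ✗
call_id=6: ✓ → 131
call_id=7: ✓ → 228
call_id=8: ✓ → 248
call_id=9: ✓ → 519
call_id=10: ✓ → 305
call_id=11: ✓ → 123
call_id=12: ✓ → 125
call_id=13: ✓ → 553
call_id=14: ✗
call_id=15: ✓ → 397
call_id=16: ✓ → 491
call_id=17: ✓ → 30
line_sum = 131 + 228 + 248 + 519 + 305 + 123 + 125 + 553 + 397 + 491 + 30 = 3150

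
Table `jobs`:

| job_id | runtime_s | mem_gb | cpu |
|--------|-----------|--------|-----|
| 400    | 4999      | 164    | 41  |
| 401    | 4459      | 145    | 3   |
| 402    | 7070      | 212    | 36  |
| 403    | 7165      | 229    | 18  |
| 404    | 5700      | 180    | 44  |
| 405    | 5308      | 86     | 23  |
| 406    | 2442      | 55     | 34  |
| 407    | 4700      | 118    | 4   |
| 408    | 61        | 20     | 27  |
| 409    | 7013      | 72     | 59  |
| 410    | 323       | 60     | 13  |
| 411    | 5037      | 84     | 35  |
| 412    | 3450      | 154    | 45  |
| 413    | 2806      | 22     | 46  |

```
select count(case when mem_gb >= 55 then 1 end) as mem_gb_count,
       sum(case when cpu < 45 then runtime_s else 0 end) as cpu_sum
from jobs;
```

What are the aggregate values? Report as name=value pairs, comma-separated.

mem_gb_count=12, cpu_sum=47264

[mem_gb_count: mem_gb >= 55]
job_id=400: ✓ → 1
job_id=401: ✓ → 1
job_id=402: ✓ → 1
job_id=403: ✓ → 1
job_id=404: ✓ → 1
job_id=405: ✓ → 1
job_id=406: ✓ → 1
job_id=407: ✓ → 1
job_id=408: ✗
job_id=409: ✓ → 1
job_id=410: ✓ → 1
job_id=411: ✓ → 1
job_id=412: ✓ → 1
job_id=413: ✗
mem_gb_count = COUNT(1, 1, 1, 1, 1, 1, 1, 1, 1, 1, 1, 1) = 12
—
[cpu_sum: cpu < 45]
job_id=400: ✓ → 4999
job_id=401: ✓ → 4459
job_id=402: ✓ → 7070
job_id=403: ✓ → 7165
job_id=404: ✓ → 5700
job_id=405: ✓ → 5308
job_id=406: ✓ → 2442
job_id=407: ✓ → 4700
job_id=408: ✓ → 61
job_id=409: ✗
job_id=410: ✓ → 323
job_id=411: ✓ → 5037
job_id=412: ✗
job_id=413: ✗
cpu_sum = 4999 + 4459 + 7070 + 7165 + 5700 + 5308 + 2442 + 4700 + 61 + 323 + 5037 = 47264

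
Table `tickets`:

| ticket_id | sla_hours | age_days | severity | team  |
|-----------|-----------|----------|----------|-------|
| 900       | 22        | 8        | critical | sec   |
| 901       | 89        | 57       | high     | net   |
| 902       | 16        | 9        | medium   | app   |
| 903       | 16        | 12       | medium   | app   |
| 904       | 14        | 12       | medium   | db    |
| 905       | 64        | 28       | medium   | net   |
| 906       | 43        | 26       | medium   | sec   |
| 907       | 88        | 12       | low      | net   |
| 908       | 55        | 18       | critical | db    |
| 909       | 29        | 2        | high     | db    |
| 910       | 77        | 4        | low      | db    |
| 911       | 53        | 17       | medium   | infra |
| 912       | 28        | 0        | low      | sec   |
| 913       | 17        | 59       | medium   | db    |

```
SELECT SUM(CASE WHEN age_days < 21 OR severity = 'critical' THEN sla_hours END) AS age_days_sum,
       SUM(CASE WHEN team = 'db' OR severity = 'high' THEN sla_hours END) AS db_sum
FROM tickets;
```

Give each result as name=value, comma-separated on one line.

age_days_sum=398, db_sum=281

[age_days_sum: age_days < 21 OR severity = 'critical']
ticket_id=900: ✓ → 22
ticket_id=901: ✗
ticket_id=902: ✓ → 16
ticket_id=903: ✓ → 16
ticket_id=904: ✓ → 14
ticket_id=905: ✗
ticket_id=906: ✗
ticket_id=907: ✓ → 88
ticket_id=908: ✓ → 55
ticket_id=909: ✓ → 29
ticket_id=910: ✓ → 77
ticket_id=911: ✓ → 53
ticket_id=912: ✓ → 28
ticket_id=913: ✗
age_days_sum = 22 + 16 + 16 + 14 + 88 + 55 + 29 + 77 + 53 + 28 = 398
—
[db_sum: team = 'db' OR severity = 'high']
ticket_id=900: ✗
ticket_id=901: ✓ → 89
ticket_id=902: ✗
ticket_id=903: ✗
ticket_id=904: ✓ → 14
ticket_id=905: ✗
ticket_id=906: ✗
ticket_id=907: ✗
ticket_id=908: ✓ → 55
ticket_id=909: ✓ → 29
ticket_id=910: ✓ → 77
ticket_id=911: ✗
ticket_id=912: ✗
ticket_id=913: ✓ → 17
db_sum = 89 + 14 + 55 + 29 + 77 + 17 = 281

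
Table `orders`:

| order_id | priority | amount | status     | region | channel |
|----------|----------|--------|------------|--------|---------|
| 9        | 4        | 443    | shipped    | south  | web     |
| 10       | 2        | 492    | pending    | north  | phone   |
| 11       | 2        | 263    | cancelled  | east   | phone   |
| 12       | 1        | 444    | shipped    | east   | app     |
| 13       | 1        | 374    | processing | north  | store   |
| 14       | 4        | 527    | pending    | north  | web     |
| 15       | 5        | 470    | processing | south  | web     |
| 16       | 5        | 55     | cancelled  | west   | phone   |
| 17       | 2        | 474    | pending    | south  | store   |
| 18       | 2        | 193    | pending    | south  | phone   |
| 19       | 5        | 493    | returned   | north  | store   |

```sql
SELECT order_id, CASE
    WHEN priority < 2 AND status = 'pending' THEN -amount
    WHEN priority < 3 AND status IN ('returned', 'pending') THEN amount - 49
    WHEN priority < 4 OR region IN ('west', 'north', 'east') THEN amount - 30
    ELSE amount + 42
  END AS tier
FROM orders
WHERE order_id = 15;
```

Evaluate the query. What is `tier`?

512

order_id = 15: priority=5, amount=470, status=processing, region=south, channel=web.
priority < 2 AND status = 'pending' → false
priority < 3 AND status IN ('returned', 'pending') → false
priority < 4 OR region IN ('west', 'north', 'east') → false
No prior WHEN matched → ELSE → 512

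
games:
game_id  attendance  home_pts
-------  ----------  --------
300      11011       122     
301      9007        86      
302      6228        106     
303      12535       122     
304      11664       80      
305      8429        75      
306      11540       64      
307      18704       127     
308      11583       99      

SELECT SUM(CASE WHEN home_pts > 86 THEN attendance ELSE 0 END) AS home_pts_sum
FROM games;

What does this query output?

60061

game_id=300: ✓ → 11011
game_id=301: ✗
game_id=302: ✓ → 6228
game_id=303: ✓ → 12535
game_id=304: ✗
game_id=305: ✗
game_id=306: ✗
game_id=307: ✓ → 18704
game_id=308: ✓ → 11583
home_pts_sum = 11011 + 6228 + 12535 + 18704 + 11583 = 60061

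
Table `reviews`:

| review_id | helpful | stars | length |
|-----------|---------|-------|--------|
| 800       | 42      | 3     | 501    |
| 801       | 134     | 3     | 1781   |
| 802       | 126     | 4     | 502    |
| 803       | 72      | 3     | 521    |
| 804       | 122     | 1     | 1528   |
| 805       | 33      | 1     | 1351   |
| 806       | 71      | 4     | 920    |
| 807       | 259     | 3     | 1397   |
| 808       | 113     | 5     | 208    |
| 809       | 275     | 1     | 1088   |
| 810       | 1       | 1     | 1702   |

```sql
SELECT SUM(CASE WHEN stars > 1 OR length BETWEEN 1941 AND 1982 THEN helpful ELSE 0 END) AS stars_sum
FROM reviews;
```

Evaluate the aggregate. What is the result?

review_id=800: ✓ → 42
review_id=801: ✓ → 134
review_id=802: ✓ → 126
review_id=803: ✓ → 72
review_id=804: ✗
review_id=805: ✗
review_id=806: ✓ → 71
review_id=807: ✓ → 259
review_id=808: ✓ → 113
review_id=809: ✗
review_id=810: ✗
stars_sum = 42 + 134 + 126 + 72 + 71 + 259 + 113 = 817

817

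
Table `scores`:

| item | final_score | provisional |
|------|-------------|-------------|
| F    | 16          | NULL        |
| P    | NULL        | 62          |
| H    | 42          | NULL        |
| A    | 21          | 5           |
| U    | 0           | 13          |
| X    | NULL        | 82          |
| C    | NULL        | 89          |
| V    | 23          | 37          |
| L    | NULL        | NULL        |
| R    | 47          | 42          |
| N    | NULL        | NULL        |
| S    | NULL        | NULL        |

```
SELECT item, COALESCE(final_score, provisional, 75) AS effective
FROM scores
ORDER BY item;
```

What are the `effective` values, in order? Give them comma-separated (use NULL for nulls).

item=A: final_score=21 → 21
item=C: final_score=NULL, provisional=89 → 89
item=F: final_score=16 → 16
item=H: final_score=42 → 42
item=L: final_score=NULL, provisional=NULL, → literal 75 → 75
item=N: final_score=NULL, provisional=NULL, → literal 75 → 75
item=P: final_score=NULL, provisional=62 → 62
item=R: final_score=47 → 47
item=S: final_score=NULL, provisional=NULL, → literal 75 → 75
item=U: final_score=0 → 0
item=V: final_score=23 → 23
item=X: final_score=NULL, provisional=82 → 82

21, 89, 16, 42, 75, 75, 62, 47, 75, 0, 23, 82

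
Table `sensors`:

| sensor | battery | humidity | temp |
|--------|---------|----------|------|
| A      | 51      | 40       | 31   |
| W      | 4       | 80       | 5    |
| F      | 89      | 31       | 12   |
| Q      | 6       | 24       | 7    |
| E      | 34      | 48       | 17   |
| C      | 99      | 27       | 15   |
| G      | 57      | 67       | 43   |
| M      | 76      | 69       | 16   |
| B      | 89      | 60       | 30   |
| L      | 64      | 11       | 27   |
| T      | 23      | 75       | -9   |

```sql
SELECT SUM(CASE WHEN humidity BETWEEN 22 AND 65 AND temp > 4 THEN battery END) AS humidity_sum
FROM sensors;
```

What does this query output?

sensor=A: ✓ → 51
sensor=W: ✗
sensor=F: ✓ → 89
sensor=Q: ✓ → 6
sensor=E: ✓ → 34
sensor=C: ✓ → 99
sensor=G: ✗
sensor=M: ✗
sensor=B: ✓ → 89
sensor=L: ✗
sensor=T: ✗
humidity_sum = 51 + 89 + 6 + 34 + 99 + 89 = 368

368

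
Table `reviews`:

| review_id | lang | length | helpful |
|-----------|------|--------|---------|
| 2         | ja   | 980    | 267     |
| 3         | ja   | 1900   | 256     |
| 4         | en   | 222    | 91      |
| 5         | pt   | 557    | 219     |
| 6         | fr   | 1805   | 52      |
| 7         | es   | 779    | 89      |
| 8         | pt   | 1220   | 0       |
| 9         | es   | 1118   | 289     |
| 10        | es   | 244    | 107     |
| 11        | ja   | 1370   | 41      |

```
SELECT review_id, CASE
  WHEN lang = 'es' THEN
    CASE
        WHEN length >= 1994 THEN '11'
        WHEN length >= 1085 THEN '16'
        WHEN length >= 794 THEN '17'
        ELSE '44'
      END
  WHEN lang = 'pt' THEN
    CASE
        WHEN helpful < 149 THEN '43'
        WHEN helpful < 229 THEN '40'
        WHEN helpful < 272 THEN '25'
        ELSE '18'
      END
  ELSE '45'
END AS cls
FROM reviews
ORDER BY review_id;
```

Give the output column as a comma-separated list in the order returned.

45, 45, 45, 40, 45, 44, 43, 16, 44, 45

review_id=2: lang='ja' → outer ELSE → 45
review_id=3: lang='ja' → outer ELSE → 45
review_id=4: lang='en' → outer ELSE → 45
review_id=5: lang='pt' → inner[helpful < 229] → 40
review_id=6: lang='fr' → outer ELSE → 45
review_id=7: lang='es' → inner[ELSE] → 44
review_id=8: lang='pt' → inner[helpful < 149] → 43
review_id=9: lang='es' → inner[length >= 1085] → 16
review_id=10: lang='es' → inner[ELSE] → 44
review_id=11: lang='ja' → outer ELSE → 45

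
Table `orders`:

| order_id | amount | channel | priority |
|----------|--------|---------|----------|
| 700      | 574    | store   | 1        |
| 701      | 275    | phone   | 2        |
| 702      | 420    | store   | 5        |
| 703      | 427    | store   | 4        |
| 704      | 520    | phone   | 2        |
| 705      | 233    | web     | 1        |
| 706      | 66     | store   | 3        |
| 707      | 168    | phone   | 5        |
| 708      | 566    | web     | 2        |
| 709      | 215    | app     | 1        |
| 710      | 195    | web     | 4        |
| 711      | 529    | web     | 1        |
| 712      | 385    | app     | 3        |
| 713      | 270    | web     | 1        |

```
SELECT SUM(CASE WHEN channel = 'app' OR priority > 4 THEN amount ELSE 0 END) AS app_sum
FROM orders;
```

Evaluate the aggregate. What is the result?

order_id=700: ✗
order_id=701: ✗
order_id=702: ✓ → 420
order_id=703: ✗
order_id=704: ✗
order_id=705: ✗
order_id=706: ✗
order_id=707: ✓ → 168
order_id=708: ✗
order_id=709: ✓ → 215
order_id=710: ✗
order_id=711: ✗
order_id=712: ✓ → 385
order_id=713: ✗
app_sum = 420 + 168 + 215 + 385 = 1188

1188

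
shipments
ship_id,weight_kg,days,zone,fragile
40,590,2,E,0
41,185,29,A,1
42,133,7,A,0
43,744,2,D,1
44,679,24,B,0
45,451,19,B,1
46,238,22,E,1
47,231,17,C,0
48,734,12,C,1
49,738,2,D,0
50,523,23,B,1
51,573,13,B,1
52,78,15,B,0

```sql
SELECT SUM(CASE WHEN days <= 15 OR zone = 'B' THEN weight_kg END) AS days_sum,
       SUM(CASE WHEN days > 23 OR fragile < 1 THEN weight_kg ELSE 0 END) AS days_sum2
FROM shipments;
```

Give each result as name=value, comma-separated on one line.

[days_sum: days <= 15 OR zone = 'B']
ship_id=40: ✓ → 590
ship_id=41: ✗
ship_id=42: ✓ → 133
ship_id=43: ✓ → 744
ship_id=44: ✓ → 679
ship_id=45: ✓ → 451
ship_id=46: ✗
ship_id=47: ✗
ship_id=48: ✓ → 734
ship_id=49: ✓ → 738
ship_id=50: ✓ → 523
ship_id=51: ✓ → 573
ship_id=52: ✓ → 78
days_sum = 590 + 133 + 744 + 679 + 451 + 734 + 738 + 523 + 573 + 78 = 5243
—
[days_sum2: days > 23 OR fragile < 1]
ship_id=40: ✓ → 590
ship_id=41: ✓ → 185
ship_id=42: ✓ → 133
ship_id=43: ✗
ship_id=44: ✓ → 679
ship_id=45: ✗
ship_id=46: ✗
ship_id=47: ✓ → 231
ship_id=48: ✗
ship_id=49: ✓ → 738
ship_id=50: ✗
ship_id=51: ✗
ship_id=52: ✓ → 78
days_sum2 = 590 + 185 + 133 + 679 + 231 + 738 + 78 = 2634

days_sum=5243, days_sum2=2634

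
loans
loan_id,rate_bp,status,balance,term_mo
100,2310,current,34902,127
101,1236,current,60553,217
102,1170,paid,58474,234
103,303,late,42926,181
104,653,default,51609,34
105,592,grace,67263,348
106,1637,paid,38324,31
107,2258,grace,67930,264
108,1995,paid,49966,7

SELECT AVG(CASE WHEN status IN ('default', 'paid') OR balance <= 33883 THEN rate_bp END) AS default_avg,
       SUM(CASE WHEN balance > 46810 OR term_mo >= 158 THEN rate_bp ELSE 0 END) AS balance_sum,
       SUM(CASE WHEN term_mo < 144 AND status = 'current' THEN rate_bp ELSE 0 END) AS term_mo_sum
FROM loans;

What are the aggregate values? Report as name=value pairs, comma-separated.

default_avg=1363.75, balance_sum=8207, term_mo_sum=2310

[default_avg: status IN ('default', 'paid') OR balance <= 33883]
loan_id=100: ✗
loan_id=101: ✗
loan_id=102: ✓ → 1170
loan_id=103: ✗
loan_id=104: ✓ → 653
loan_id=105: ✗
loan_id=106: ✓ → 1637
loan_id=107: ✗
loan_id=108: ✓ → 1995
default_avg = (1170 + 653 + 1637 + 1995) / 4 = 1363.75
—
[balance_sum: balance > 46810 OR term_mo >= 158]
loan_id=100: ✗
loan_id=101: ✓ → 1236
loan_id=102: ✓ → 1170
loan_id=103: ✓ → 303
loan_id=104: ✓ → 653
loan_id=105: ✓ → 592
loan_id=106: ✗
loan_id=107: ✓ → 2258
loan_id=108: ✓ → 1995
balance_sum = 1236 + 1170 + 303 + 653 + 592 + 2258 + 1995 = 8207
—
[term_mo_sum: term_mo < 144 AND status = 'current']
loan_id=100: ✓ → 2310
loan_id=101: ✗
loan_id=102: ✗
loan_id=103: ✗
loan_id=104: ✗
loan_id=105: ✗
loan_id=106: ✗
loan_id=107: ✗
loan_id=108: ✗
term_mo_sum = 2310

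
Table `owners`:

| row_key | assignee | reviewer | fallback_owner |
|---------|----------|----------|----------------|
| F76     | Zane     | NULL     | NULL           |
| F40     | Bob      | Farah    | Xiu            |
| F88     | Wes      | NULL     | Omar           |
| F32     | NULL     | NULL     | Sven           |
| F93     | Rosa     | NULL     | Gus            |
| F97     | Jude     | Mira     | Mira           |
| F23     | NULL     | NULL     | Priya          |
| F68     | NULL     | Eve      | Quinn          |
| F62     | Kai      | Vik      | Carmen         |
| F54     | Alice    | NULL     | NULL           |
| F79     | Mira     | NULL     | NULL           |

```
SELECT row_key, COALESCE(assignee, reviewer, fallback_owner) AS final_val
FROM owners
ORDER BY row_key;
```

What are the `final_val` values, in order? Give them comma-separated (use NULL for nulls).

Priya, Sven, Bob, Alice, Kai, Eve, Zane, Mira, Wes, Rosa, Jude

row_key=F23: assignee=NULL, reviewer=NULL, fallback_owner=Priya → Priya
row_key=F32: assignee=NULL, reviewer=NULL, fallback_owner=Sven → Sven
row_key=F40: assignee=Bob → Bob
row_key=F54: assignee=Alice → Alice
row_key=F62: assignee=Kai → Kai
row_key=F68: assignee=NULL, reviewer=Eve → Eve
row_key=F76: assignee=Zane → Zane
row_key=F79: assignee=Mira → Mira
row_key=F88: assignee=Wes → Wes
row_key=F93: assignee=Rosa → Rosa
row_key=F97: assignee=Jude → Jude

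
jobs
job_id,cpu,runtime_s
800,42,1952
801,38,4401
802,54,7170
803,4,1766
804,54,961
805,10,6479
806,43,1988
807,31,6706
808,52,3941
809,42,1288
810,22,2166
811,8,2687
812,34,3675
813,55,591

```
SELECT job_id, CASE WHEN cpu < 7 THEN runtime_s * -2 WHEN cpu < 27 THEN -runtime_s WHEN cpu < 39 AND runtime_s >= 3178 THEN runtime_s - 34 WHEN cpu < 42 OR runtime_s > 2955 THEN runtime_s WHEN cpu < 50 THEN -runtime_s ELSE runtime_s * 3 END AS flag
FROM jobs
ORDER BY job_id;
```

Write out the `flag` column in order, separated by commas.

job_id=800: cpu < 50 → -1952
job_id=801: cpu < 39 AND runtime_s >= 3178 → 4367
job_id=802: cpu < 42 OR runtime_s > 2955 → 7170
job_id=803: cpu < 7 → -3532
job_id=804: ELSE → 2883
job_id=805: cpu < 27 → -6479
job_id=806: cpu < 50 → -1988
job_id=807: cpu < 39 AND runtime_s >= 3178 → 6672
job_id=808: cpu < 42 OR runtime_s > 2955 → 3941
job_id=809: cpu < 50 → -1288
job_id=810: cpu < 27 → -2166
job_id=811: cpu < 27 → -2687
job_id=812: cpu < 39 AND runtime_s >= 3178 → 3641
job_id=813: ELSE → 1773

-1952, 4367, 7170, -3532, 2883, -6479, -1988, 6672, 3941, -1288, -2166, -2687, 3641, 1773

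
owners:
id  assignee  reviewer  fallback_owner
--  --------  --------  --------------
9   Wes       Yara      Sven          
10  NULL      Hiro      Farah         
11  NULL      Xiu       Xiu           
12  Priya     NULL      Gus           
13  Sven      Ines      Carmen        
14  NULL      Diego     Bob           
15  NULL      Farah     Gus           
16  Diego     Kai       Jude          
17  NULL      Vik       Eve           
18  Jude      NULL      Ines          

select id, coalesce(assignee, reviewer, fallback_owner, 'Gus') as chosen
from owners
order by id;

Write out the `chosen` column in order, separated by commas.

id=9: assignee=Wes → Wes
id=10: assignee=NULL, reviewer=Hiro → Hiro
id=11: assignee=NULL, reviewer=Xiu → Xiu
id=12: assignee=Priya → Priya
id=13: assignee=Sven → Sven
id=14: assignee=NULL, reviewer=Diego → Diego
id=15: assignee=NULL, reviewer=Farah → Farah
id=16: assignee=Diego → Diego
id=17: assignee=NULL, reviewer=Vik → Vik
id=18: assignee=Jude → Jude

Wes, Hiro, Xiu, Priya, Sven, Diego, Farah, Diego, Vik, Jude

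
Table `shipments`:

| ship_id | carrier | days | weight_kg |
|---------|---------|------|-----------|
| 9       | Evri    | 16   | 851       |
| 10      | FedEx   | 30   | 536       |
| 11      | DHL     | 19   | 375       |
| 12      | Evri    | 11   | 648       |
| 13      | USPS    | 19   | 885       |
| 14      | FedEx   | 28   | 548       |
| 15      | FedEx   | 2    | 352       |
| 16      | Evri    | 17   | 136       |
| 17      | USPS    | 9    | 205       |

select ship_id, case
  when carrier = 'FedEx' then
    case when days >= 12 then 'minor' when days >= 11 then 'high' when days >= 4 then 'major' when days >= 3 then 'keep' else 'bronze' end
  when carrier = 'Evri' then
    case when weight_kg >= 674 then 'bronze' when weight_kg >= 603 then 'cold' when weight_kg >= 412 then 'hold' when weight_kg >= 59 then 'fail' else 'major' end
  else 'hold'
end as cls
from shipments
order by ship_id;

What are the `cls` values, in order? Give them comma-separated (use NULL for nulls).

bronze, minor, hold, cold, hold, minor, bronze, fail, hold

ship_id=9: carrier='Evri' → inner[weight_kg >= 674] → bronze
ship_id=10: carrier='FedEx' → inner[days >= 12] → minor
ship_id=11: carrier='DHL' → outer ELSE → hold
ship_id=12: carrier='Evri' → inner[weight_kg >= 603] → cold
ship_id=13: carrier='USPS' → outer ELSE → hold
ship_id=14: carrier='FedEx' → inner[days >= 12] → minor
ship_id=15: carrier='FedEx' → inner[ELSE] → bronze
ship_id=16: carrier='Evri' → inner[weight_kg >= 59] → fail
ship_id=17: carrier='USPS' → outer ELSE → hold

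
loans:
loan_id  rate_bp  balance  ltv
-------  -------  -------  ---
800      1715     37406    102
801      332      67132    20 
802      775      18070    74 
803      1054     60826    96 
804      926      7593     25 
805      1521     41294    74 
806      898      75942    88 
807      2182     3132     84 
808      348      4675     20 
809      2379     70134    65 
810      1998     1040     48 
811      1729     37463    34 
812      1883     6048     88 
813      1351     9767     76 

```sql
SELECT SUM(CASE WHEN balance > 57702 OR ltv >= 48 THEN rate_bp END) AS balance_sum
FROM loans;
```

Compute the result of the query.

loan_id=800: ✓ → 1715
loan_id=801: ✓ → 332
loan_id=802: ✓ → 775
loan_id=803: ✓ → 1054
loan_id=804: ✗
loan_id=805: ✓ → 1521
loan_id=806: ✓ → 898
loan_id=807: ✓ → 2182
loan_id=808: ✗
loan_id=809: ✓ → 2379
loan_id=810: ✓ → 1998
loan_id=811: ✗
loan_id=812: ✓ → 1883
loan_id=813: ✓ → 1351
balance_sum = 1715 + 332 + 775 + 1054 + 1521 + 898 + 2182 + 2379 + 1998 + 1883 + 1351 = 16088

16088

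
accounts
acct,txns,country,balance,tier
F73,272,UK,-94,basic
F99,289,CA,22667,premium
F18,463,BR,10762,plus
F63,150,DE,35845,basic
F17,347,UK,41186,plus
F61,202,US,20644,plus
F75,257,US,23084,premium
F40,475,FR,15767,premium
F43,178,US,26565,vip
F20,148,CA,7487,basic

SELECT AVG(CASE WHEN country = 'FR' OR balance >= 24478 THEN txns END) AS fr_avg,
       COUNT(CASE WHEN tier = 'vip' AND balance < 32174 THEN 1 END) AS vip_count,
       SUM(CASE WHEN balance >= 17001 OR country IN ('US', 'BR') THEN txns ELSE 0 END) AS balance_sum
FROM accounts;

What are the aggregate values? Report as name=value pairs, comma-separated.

[fr_avg: country = 'FR' OR balance >= 24478]
acct=F73: ✗
acct=F99: ✗
acct=F18: ✗
acct=F63: ✓ → 150
acct=F17: ✓ → 347
acct=F61: ✗
acct=F75: ✗
acct=F40: ✓ → 475
acct=F43: ✓ → 178
acct=F20: ✗
fr_avg = (150 + 347 + 475 + 178) / 4 = 287.5
—
[vip_count: tier = 'vip' AND balance < 32174]
acct=F73: ✗
acct=F99: ✗
acct=F18: ✗
acct=F63: ✗
acct=F17: ✗
acct=F61: ✗
acct=F75: ✗
acct=F40: ✗
acct=F43: ✓ → 1
acct=F20: ✗
vip_count = COUNT(1) = 1
—
[balance_sum: balance >= 17001 OR country IN ('US', 'BR')]
acct=F73: ✗
acct=F99: ✓ → 289
acct=F18: ✓ → 463
acct=F63: ✓ → 150
acct=F17: ✓ → 347
acct=F61: ✓ → 202
acct=F75: ✓ → 257
acct=F40: ✗
acct=F43: ✓ → 178
acct=F20: ✗
balance_sum = 289 + 463 + 150 + 347 + 202 + 257 + 178 = 1886

fr_avg=287.5, vip_count=1, balance_sum=1886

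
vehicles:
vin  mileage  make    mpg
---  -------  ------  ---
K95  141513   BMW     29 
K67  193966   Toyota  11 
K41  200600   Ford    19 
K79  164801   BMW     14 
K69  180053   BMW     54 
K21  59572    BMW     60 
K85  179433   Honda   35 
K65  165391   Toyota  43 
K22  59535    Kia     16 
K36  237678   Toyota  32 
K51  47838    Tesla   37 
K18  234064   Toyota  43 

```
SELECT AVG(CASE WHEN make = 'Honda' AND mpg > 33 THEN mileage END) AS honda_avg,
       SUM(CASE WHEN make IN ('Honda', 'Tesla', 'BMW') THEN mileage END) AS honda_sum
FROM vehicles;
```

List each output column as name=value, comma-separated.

honda_avg=179433, honda_sum=773210

[honda_avg: make = 'Honda' AND mpg > 33]
vin=K95: ✗
vin=K67: ✗
vin=K41: ✗
vin=K79: ✗
vin=K69: ✗
vin=K21: ✗
vin=K85: ✓ → 179433
vin=K65: ✗
vin=K22: ✗
vin=K36: ✗
vin=K51: ✗
vin=K18: ✗
honda_avg = 179433
—
[honda_sum: make IN ('Honda', 'Tesla', 'BMW')]
vin=K95: ✓ → 141513
vin=K67: ✗
vin=K41: ✗
vin=K79: ✓ → 164801
vin=K69: ✓ → 180053
vin=K21: ✓ → 59572
vin=K85: ✓ → 179433
vin=K65: ✗
vin=K22: ✗
vin=K36: ✗
vin=K51: ✓ → 47838
vin=K18: ✗
honda_sum = 141513 + 164801 + 180053 + 59572 + 179433 + 47838 = 773210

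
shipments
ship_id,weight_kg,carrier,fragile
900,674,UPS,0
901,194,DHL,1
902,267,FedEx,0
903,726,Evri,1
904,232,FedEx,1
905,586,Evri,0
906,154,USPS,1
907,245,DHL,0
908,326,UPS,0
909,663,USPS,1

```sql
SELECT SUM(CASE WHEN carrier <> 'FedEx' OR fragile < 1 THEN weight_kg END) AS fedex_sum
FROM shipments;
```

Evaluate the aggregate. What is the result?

3835

ship_id=900: ✓ → 674
ship_id=901: ✓ → 194
ship_id=902: ✓ → 267
ship_id=903: ✓ → 726
ship_id=904: ✗
ship_id=905: ✓ → 586
ship_id=906: ✓ → 154
ship_id=907: ✓ → 245
ship_id=908: ✓ → 326
ship_id=909: ✓ → 663
fedex_sum = 674 + 194 + 267 + 726 + 586 + 154 + 245 + 326 + 663 = 3835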